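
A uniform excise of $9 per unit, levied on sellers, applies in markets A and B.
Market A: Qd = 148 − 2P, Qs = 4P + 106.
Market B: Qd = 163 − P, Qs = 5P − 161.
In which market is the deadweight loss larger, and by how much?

Market A, by $20.25.

Market A: pre-tax P* = $7, Q* = 134; post-tax Q = 122; deadweight loss = $54.
Market B: pre-tax P* = $54, Q* = 109; post-tax Q = 101.5; deadweight loss = $33.75.
Difference: $54 vs $33.75 → market A is larger by $20.25.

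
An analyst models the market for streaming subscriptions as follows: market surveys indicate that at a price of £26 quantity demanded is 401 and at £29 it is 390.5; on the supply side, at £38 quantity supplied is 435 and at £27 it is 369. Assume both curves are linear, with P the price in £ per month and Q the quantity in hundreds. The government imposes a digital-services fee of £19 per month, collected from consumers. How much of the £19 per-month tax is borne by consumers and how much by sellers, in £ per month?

Demand slope: (390.5 − 401)/(29 − 26) = -3.5, so Qd = 492 − 3.5P.
Supply slope: (369 − 435)/(27 − 38) = 6, so Qs = 6P + 207.
Before the tax: set 492 − 3.5P = 6P + 207 → P* = £30, Q* = 387.
With the tax collected from consumers, demand (in seller-price terms) shifts: Qd = 492 − 3.5(P + 19).
Solving gives Q = 345 with consumers paying £42 and sellers receiving £23 (the £19 wedge).
Burden on consumers: £12; on sellers: £7. (They sum to £19.)
The less price-elastic side of the market bears the larger share of a per-unit tax.

Consumers bear £12 per month; sellers bear £7 per month.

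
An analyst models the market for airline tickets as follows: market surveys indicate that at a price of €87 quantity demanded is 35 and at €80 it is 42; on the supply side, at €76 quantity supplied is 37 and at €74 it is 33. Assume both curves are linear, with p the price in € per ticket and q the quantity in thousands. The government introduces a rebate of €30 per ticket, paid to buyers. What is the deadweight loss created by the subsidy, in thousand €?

Demand slope: (42 − 35)/(80 − 87) = -1, so qd = 122 − p.
Supply slope: (33 − 37)/(74 − 76) = 2, so qs = 2p − 115.
Without the subsidy, 122 − p = 2p − 115 gives 3p = 237, so p* = €79 and q* = 43.
With a per-unit subsidy paid to buyers, each effectively pays p − 30, so demand becomes qd = 122 − (p − 30).
Solving gives q = 63 with buyers paying €59 and producers receiving €89 (the €30 wedge).
Quantity rises by |ΔQ| = |43 − 63| = 20.
DWL = ½ · t · |ΔQ| = ½ · 30 · 20 = €300.

Deadweight loss = €300 thousand.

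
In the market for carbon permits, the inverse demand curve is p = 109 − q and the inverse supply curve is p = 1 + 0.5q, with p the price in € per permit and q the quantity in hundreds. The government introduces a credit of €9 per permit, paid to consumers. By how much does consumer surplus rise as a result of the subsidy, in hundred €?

Consumer surplus rises by €450 hundred.

Inverting to q(p) form: qd = 109 − p; qs = 2p − 2.
Before the subsidy: set 109 − p = 2p − 2 → p* = €37, q* = 72.
With a per-unit subsidy paid to consumers, each effectively pays p − 9, so demand becomes qd = 109 − (p − 9).
New equilibrium: consumers pay €31, sellers receive €40, q = 78. (Wedge: pb − ps = −9.)
ΔCS is the trapezoid between Q = 78 and Q = 72 of height €6: ½ · (72 + 78) · 6 = €450.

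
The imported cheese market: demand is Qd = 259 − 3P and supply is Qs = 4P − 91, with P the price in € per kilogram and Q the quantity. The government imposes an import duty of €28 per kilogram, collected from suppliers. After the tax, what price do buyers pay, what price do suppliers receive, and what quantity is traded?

Without the tax, 259 − 3P = 4P − 91 gives 7P = 350, so P* = €50 and Q* = 109.
With the tax collected from suppliers, supply shifts: Qs = 4(P − 28) − 91.
New equilibrium: buyers pay €66, suppliers receive €38, Q = 61. (Wedge: Pb − Ps = 28.)

Buyers pay €66; suppliers receive €38; quantity = 61.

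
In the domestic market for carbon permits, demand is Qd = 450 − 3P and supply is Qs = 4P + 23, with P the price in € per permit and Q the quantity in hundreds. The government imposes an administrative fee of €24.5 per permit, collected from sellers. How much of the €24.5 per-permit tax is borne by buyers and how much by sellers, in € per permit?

Buyers bear €14 per permit; sellers bear €10.5 per permit.

Before the tax: set 450 − 3P = 4P + 23 → P* = €61, Q* = 267.
With the tax collected from sellers, supply shifts: Qs = 4(P − 24.5) + 23.
Solving gives Q = 225 with buyers paying €75 and sellers receiving €50.5 (the €24.5 wedge).
Burden on buyers: €14; on sellers: €10.5. (They sum to €24.5.)
The less price-elastic side of the market bears the larger share of a per-unit tax.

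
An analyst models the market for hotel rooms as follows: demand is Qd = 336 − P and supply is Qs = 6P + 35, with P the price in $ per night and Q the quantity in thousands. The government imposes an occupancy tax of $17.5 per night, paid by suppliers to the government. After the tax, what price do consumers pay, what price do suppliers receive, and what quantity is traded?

Without the tax, 336 − P = 6P + 35 gives 7P = 301, so P* = $43 and Q* = 293.
With the tax collected from suppliers, supply shifts: Qs = 6(P − 17.5) + 35.
New equilibrium: consumers pay $58, suppliers receive $40.5, Q = 278. (Wedge: Pb − Ps = 17.5.)

Consumers pay $58; suppliers receive $40.5; quantity = 278.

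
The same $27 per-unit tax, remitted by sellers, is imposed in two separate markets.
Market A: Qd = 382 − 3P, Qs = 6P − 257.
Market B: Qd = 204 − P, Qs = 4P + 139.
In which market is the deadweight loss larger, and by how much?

Market A, by $437.4.

Market A: pre-tax P* = $71, Q* = 169; post-tax Q = 115; deadweight loss = $729.
Market B: pre-tax P* = $13, Q* = 191; post-tax Q = 169.4; deadweight loss = $291.6.
Difference: $729 vs $291.6 → market A is larger by $437.4.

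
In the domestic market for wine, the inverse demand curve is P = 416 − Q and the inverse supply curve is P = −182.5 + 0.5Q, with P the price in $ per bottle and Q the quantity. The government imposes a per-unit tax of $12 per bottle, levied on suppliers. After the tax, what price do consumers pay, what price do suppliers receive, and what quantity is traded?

Consumers pay $25; suppliers receive $13; quantity = 391.

Rewrite in direct form: Qd = 416 − P and Qs = 2P + 365.
Without the tax, 416 − P = 2P + 365 gives 3P = 51, so P* = $17 and Q* = 399.
With the tax collected from suppliers, supply shifts: Qs = 2(P − 12) + 365.
New equilibrium: consumers pay $25, suppliers receive $13, Q = 391. (Wedge: Pb − Ps = 12.)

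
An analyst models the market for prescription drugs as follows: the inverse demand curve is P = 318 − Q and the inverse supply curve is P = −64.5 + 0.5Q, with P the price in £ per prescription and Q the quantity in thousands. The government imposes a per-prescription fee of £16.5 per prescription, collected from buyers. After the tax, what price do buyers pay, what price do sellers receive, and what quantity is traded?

Rewrite in direct form: Qd = 318 − P and Qs = 2P + 129.
Without the tax, 318 − P = 2P + 129 gives 3P = 189, so P* = £63 and Q* = 255.
With the tax collected from buyers, demand (in seller-price terms) shifts: Qd = 318 − (P + 16.5).
New equilibrium: buyers pay £74, sellers receive £57.5, Q = 244. (Wedge: Pb − Ps = 16.5.)
The less price-elastic side of the market bears the larger share of a per-unit tax.

Buyers pay £74; sellers receive £57.5; quantity = 244.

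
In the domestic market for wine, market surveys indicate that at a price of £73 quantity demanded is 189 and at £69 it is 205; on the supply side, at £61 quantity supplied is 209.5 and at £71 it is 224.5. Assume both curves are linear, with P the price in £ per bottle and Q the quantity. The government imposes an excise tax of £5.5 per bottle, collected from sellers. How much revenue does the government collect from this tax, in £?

Demand slope: (205 − 189)/(69 − 73) = -4, so Qd = 481 − 4P.
Supply slope: (224.5 − 209.5)/(71 − 61) = 1.5, so Qs = 1.5P + 118.
Before the tax: set 481 − 4P = 1.5P + 118 → P* = £66, Q* = 217.
With the tax collected from sellers, supply shifts: Qs = 1.5(P − 5.5) + 118.
Solving gives Q = 211 with consumers paying £67.5 and sellers receiving £62 (the £5.5 wedge).
Revenue = t · Q = 5.5 · 211 = £1160.5.

Tax revenue = £1160.5.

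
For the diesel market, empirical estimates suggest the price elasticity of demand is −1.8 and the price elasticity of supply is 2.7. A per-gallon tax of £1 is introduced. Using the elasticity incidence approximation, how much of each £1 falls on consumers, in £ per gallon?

Consumers bear ≈ £0.6 per gallon.

Incidence ratio: consumers' share ≈ εs / (εs + |εd|) = 2.7 / (2.7 + 1.8) = 0.6.
So consumers bear ≈ 0.6 × £1 = £0.6; producers bear £0.4.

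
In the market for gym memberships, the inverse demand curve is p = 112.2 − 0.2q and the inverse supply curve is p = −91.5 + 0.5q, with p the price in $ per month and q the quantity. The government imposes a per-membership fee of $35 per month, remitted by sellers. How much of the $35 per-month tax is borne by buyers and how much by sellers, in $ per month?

Rewrite in direct form: qd = 561 − 5p and qs = 2p + 183.
Without the tax, 561 − 5p = 2p + 183 gives 7p = 378, so p* = $54 and q* = 291.
With the tax collected from sellers, supply shifts: qs = 2(p − 35) + 183.
New equilibrium: buyers pay $64, sellers receive $29, q = 241. (Wedge: pb − ps = 35.)
Burden on buyers: $10; on sellers: $25. (They sum to $35.)

Buyers bear $10 per month; sellers bear $25 per month.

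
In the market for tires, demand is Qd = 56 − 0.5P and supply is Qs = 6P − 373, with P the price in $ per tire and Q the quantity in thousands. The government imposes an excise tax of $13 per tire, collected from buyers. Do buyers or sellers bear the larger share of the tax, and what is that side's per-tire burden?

Without the tax, 56 − 0.5P = 6P − 373 gives 6.5P = 429, so P* = $66 and Q* = 23.
With the tax collected from buyers, demand (in seller-price terms) shifts: Qd = 56 − 0.5(P + 13).
Solving gives Q = 17 with buyers paying $78 and sellers receiving $65 (the $13 wedge).
Per-tire burden: buyers $12, sellers $1.
Buyers take the larger share because demand is less price-elastic here (demand slope 0.5 vs supply slope 6).
The less price-elastic side of the market bears the larger share of a per-unit tax.

Buyers bear the larger share: $12 per tire.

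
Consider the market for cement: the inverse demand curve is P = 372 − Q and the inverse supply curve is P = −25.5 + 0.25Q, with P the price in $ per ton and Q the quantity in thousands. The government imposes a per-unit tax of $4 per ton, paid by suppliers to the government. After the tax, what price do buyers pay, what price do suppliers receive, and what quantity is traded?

Rewrite in direct form: Qd = 372 − P and Qs = 4P + 102.
Without the tax, 372 − P = 4P + 102 gives 5P = 270, so P* = $54 and Q* = 318.
With the tax collected from suppliers, supply shifts: Qs = 4(P − 4) + 102.
New equilibrium: buyers pay $57.2, suppliers receive $53.2, Q = 314.8. (Wedge: Pb − Ps = 4.)

Buyers pay $57.2; suppliers receive $53.2; quantity = 314.8.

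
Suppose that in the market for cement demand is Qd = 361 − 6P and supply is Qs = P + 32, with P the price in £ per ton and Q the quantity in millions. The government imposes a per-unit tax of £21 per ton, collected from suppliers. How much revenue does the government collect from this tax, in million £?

Tax revenue = £1281 million.

Before the tax: set 361 − 6P = P + 32 → P* = £47, Q* = 79.
With the tax collected from suppliers, supply shifts: Qs = (P − 21) + 32.
Solving gives Q = 61 with buyers paying £50 and suppliers receiving £29 (the £21 wedge).
Revenue = t · Q = 21 · 61 = £1281.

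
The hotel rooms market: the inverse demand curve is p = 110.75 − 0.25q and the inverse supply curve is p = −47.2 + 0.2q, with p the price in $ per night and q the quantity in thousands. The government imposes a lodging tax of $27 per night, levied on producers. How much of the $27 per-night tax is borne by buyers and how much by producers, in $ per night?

Inverting to q(p) form: qd = 443 − 4p; qs = 5p + 236.
Before the tax: set 443 − 4p = 5p + 236 → p* = $23, q* = 351.
With the tax collected from producers, supply shifts: qs = 5(p − 27) + 236.
Solving gives q = 291 with buyers paying $38 and producers receiving $11 (the $27 wedge).
Burden on buyers: $15; on producers: $12. (They sum to $27.)

Buyers bear $15 per night; producers bear $12 per night.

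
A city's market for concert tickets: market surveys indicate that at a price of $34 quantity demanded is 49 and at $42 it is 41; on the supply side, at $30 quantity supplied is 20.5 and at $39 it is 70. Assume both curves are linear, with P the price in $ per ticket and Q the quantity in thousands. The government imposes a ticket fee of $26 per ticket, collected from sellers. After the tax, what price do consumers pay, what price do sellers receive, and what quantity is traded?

Demand slope: (41 − 49)/(42 − 34) = -1, so Qd = 83 − P.
Supply slope: (70 − 20.5)/(39 − 30) = 5.5, so Qs = 5.5P − 144.5.
Before the tax: set 83 − P = 5.5P − 144.5 → P* = $35, Q* = 48.
With the tax collected from sellers, supply shifts: Qs = 5.5(P − 26) − 144.5.
New equilibrium: consumers pay $57, sellers receive $31, Q = 26. (Wedge: Pb − Ps = 26.)
The less price-elastic side of the market bears the larger share of a per-unit tax.

Consumers pay $57; sellers receive $31; quantity = 26.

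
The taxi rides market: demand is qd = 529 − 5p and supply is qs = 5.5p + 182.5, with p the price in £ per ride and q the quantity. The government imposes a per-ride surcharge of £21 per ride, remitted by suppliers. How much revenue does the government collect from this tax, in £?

Tax revenue = £6489.

Before the tax: set 529 − 5p = 5.5p + 182.5 → p* = £33, q* = 364.
With the tax collected from suppliers, supply shifts: qs = 5.5(p − 21) + 182.5.
Solving gives q = 309 with consumers paying £44 and suppliers receiving £23 (the £21 wedge).
Revenue = t · Q = 21 · 309 = £6489.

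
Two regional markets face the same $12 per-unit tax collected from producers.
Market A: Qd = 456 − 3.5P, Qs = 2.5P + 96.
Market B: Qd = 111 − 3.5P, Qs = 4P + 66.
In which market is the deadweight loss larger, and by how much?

Market B, by $29.4.

Market A: pre-tax P* = $60, Q* = 246; post-tax Q = 228.5; deadweight loss = $105.
Market B: pre-tax P* = $6, Q* = 90; post-tax Q = 67.6; deadweight loss = $134.4.
Difference: $105 vs $134.4 → market B is larger by $29.4.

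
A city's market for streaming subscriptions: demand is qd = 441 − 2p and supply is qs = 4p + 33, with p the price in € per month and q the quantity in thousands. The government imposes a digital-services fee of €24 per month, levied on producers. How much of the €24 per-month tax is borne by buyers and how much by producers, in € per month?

Buyers bear €16 per month; producers bear €8 per month.

Without the tax, 441 − 2p = 4p + 33 gives 6p = 408, so p* = €68 and q* = 305.
With the tax collected from producers, supply shifts: qs = 4(p − 24) + 33.
Solving gives q = 273 with buyers paying €84 and producers receiving €60 (the €24 wedge).
Burden on buyers: €16; on producers: €8. (They sum to €24.)
The less price-elastic side of the market bears the larger share of a per-unit tax.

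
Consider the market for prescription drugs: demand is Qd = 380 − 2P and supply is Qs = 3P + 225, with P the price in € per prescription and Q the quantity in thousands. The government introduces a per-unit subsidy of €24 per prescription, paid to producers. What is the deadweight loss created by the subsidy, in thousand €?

Deadweight loss = €345.6 thousand.

Without the subsidy, 380 − 2P = 3P + 225 gives 5P = 155, so P* = €31 and Q* = 318.
With a per-unit subsidy paid to producers, each receives P + 24 per unit sold, so supply becomes Qs = 3(P + 24) + 225.
New equilibrium: consumers pay €16.6, producers receive €40.6, Q = 346.8. (Wedge: Pb − Ps = −24.)
Quantity rises by |ΔQ| = |318 − 346.8| = 28.8.
DWL = ½ · t · |ΔQ| = ½ · 24 · 28.8 = €345.6.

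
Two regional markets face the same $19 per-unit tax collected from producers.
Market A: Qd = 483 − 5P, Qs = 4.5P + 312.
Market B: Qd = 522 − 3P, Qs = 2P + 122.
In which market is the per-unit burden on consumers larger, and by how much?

Market A, by $1.4.

Market A: pre-tax P* = $18, Q* = 393; post-tax Q = 348; per-unit burden on consumers = $9.
Market B: pre-tax P* = $80, Q* = 282; post-tax Q = 259.2; per-unit burden on consumers = $7.6.
Difference: $9 vs $7.6 → market A is larger by $1.4.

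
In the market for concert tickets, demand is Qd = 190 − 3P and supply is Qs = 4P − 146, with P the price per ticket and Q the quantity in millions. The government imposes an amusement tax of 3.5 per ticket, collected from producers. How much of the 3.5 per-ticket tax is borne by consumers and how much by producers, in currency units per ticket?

Without the tax, 190 − 3P = 4P − 146 gives 7P = 336, so P* = 48 and Q* = 46.
With the tax collected from producers, supply shifts: Qs = 4(P − 3.5) − 146.
New equilibrium: consumers pay 50, producers receive 46.5, Q = 40. (Wedge: Pb − Ps = 3.5.)
Burden on consumers: 2; on producers: 1.5. (They sum to 3.5.)

Consumers bear 2 per ticket; producers bear 1.5 per ticket.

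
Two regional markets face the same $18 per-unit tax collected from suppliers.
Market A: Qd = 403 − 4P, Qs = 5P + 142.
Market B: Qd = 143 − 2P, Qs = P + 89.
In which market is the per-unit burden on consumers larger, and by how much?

Market A: pre-tax P* = $29, Q* = 287; post-tax Q = 247; per-unit burden on consumers = $10.
Market B: pre-tax P* = $18, Q* = 107; post-tax Q = 95; per-unit burden on consumers = $6.
Difference: $10 vs $6 → market A is larger by $4.

Market A, by $4.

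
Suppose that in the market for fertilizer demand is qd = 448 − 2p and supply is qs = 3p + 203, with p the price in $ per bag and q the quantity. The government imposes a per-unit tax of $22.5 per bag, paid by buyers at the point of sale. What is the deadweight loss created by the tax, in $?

Before the tax: set 448 − 2p = 3p + 203 → p* = $49, q* = 350.
With the tax collected from buyers, demand (in seller-price terms) shifts: qd = 448 − 2(p + 22.5).
Solving gives q = 323 with buyers paying $62.5 and suppliers receiving $40 (the $22.5 wedge).
Quantity falls by |ΔQ| = |350 − 323| = 27.
DWL = ½ · t · |ΔQ| = ½ · 22.5 · 27 = $303.75.

Deadweight loss = $303.75.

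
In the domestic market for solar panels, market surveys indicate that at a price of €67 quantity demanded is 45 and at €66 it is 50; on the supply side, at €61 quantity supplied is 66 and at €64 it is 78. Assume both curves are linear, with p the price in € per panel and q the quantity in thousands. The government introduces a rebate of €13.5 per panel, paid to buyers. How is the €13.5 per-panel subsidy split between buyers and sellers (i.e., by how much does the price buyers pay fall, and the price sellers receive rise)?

Buyers gain €6 per panel; sellers gain €7.5 per panel.

Demand slope: (50 − 45)/(66 − 67) = -5, so qd = 380 − 5p.
Supply slope: (78 − 66)/(64 − 61) = 4, so qs = 4p − 178.
Before the subsidy: set 380 − 5p = 4p − 178 → p* = €62, q* = 70.
With a per-unit subsidy paid to buyers, each effectively pays p − 13.5, so demand becomes qd = 380 − 5(p − 13.5).
New equilibrium: buyers pay €56, sellers receive €69.5, q = 100. (Wedge: pb − ps = −13.5.)
Gain to buyers: €6; to sellers: €7.5. (They sum to €13.5.)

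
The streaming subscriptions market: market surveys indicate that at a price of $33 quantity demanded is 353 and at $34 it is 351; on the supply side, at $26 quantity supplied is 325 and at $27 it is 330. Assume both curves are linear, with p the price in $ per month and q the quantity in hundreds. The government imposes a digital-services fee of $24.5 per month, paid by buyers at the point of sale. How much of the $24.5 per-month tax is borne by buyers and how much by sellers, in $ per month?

Demand slope: (351 − 353)/(34 − 33) = -2, so qd = 419 − 2p.
Supply slope: (330 − 325)/(27 − 26) = 5, so qs = 5p + 195.
Before the tax: set 419 − 2p = 5p + 195 → p* = $32, q* = 355.
With the tax collected from buyers, demand (in seller-price terms) shifts: qd = 419 − 2(p + 24.5).
Solving gives q = 320 with buyers paying $49.5 and sellers receiving $25 (the $24.5 wedge).
Burden on buyers: $17.5; on sellers: $7. (They sum to $24.5.)
The less price-elastic side of the market bears the larger share of a per-unit tax.

Buyers bear $17.5 per month; sellers bear $7 per month.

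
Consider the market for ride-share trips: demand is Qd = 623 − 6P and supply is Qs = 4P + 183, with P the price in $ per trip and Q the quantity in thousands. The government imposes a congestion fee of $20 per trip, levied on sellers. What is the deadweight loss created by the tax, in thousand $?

Before the tax: set 623 − 6P = 4P + 183 → P* = $44, Q* = 359.
With the tax collected from sellers, supply shifts: Qs = 4(P − 20) + 183.
New equilibrium: consumers pay $52, sellers receive $32, Q = 311. (Wedge: Pb − Ps = 20.)
Quantity falls by |ΔQ| = |359 − 311| = 48.
DWL = ½ · t · |ΔQ| = ½ · 20 · 48 = $480.

Deadweight loss = $480 thousand.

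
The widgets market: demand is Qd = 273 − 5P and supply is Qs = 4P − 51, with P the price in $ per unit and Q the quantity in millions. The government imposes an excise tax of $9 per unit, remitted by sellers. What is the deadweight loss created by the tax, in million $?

Deadweight loss = $90 million.

Before the tax: set 273 − 5P = 4P − 51 → P* = $36, Q* = 93.
With the tax collected from sellers, supply shifts: Qs = 4(P − 9) − 51.
Solving gives Q = 73 with buyers paying $40 and sellers receiving $31 (the $9 wedge).
Quantity falls by |ΔQ| = |93 − 73| = 20.
DWL = ½ · t · |ΔQ| = ½ · 9 · 20 = $90.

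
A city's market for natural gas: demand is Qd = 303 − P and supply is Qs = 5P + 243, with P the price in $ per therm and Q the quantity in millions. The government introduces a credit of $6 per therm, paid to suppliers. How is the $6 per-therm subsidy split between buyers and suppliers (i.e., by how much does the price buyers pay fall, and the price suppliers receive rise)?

Buyers gain $5 per therm; suppliers gain $1 per therm.

Without the subsidy, 303 − P = 5P + 243 gives 6P = 60, so P* = $10 and Q* = 293.
With a per-unit subsidy paid to suppliers, each receives P + 6 per unit sold, so supply becomes Qs = 5(P + 6) + 243.
Solving gives Q = 298 with buyers paying $5 and suppliers receiving $11 (the $6 wedge).
Gain to buyers: $5; to suppliers: $1. (They sum to $6.)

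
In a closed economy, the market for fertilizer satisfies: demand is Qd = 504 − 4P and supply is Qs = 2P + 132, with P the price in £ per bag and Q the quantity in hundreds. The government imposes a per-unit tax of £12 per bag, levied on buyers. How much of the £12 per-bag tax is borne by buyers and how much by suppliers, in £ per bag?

Before the tax: set 504 − 4P = 2P + 132 → P* = £62, Q* = 256.
With the tax collected from buyers, demand (in seller-price terms) shifts: Qd = 504 − 4(P + 12).
Solving gives Q = 240 with buyers paying £66 and suppliers receiving £54 (the £12 wedge).
Burden on buyers: £4; on suppliers: £8. (They sum to £12.)
The less price-elastic side of the market bears the larger share of a per-unit tax.

Buyers bear £4 per bag; suppliers bear £8 per bag.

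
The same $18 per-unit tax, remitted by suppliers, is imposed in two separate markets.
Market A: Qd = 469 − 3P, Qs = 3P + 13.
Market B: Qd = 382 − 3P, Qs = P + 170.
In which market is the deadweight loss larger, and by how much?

Market A: pre-tax P* = $76, Q* = 241; post-tax Q = 214; deadweight loss = $243.
Market B: pre-tax P* = $53, Q* = 223; post-tax Q = 209.5; deadweight loss = $121.5.
Difference: $243 vs $121.5 → market A is larger by $121.5.

Market A, by $121.5.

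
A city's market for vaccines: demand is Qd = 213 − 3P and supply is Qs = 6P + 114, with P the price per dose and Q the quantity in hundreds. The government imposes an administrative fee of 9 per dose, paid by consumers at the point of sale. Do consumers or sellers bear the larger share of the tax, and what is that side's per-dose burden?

Consumers bear the larger share: 6 per dose.

Before the tax: set 213 − 3P = 6P + 114 → P* = 11, Q* = 180.
With the tax collected from consumers, demand (in seller-price terms) shifts: Qd = 213 − 3(P + 9).
Solving gives Q = 162 with consumers paying 17 and sellers receiving 8 (the 9 wedge).
Per-dose burden: consumers 6, sellers 3.
Consumers take the larger share because demand is less price-elastic here (demand slope 3 vs supply slope 6).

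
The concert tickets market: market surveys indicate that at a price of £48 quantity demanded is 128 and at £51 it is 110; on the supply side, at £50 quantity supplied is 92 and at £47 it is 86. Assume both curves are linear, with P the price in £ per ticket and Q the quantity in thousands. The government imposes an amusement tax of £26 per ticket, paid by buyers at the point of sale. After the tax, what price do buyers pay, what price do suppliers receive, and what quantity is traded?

Demand slope: (110 − 128)/(51 − 48) = -6, so Qd = 416 − 6P.
Supply slope: (86 − 92)/(47 − 50) = 2, so Qs = 2P − 8.
Without the tax, 416 − 6P = 2P − 8 gives 8P = 424, so P* = £53 and Q* = 98.
With the tax collected from buyers, demand (in seller-price terms) shifts: Qd = 416 − 6(P + 26).
Solving gives Q = 59 with buyers paying £59.5 and suppliers receiving £33.5 (the £26 wedge).
The less price-elastic side of the market bears the larger share of a per-unit tax.

Buyers pay £59.5; suppliers receive £33.5; quantity = 59.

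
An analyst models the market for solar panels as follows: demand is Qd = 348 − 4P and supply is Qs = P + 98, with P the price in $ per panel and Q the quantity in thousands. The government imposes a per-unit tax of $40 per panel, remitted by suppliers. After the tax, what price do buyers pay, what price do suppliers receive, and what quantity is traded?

Buyers pay $58; suppliers receive $18; quantity = 116.

Without the tax, 348 − 4P = P + 98 gives 5P = 250, so P* = $50 and Q* = 148.
With the tax collected from suppliers, supply shifts: Qs = (P − 40) + 98.
Solving gives Q = 116 with buyers paying $58 and suppliers receiving $18 (the $40 wedge).
The less price-elastic side of the market bears the larger share of a per-unit tax.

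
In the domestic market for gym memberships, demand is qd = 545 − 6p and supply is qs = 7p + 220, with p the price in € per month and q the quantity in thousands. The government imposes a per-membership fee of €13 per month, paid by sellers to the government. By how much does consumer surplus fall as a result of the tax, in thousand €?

Without the tax, 545 − 6p = 7p + 220 gives 13p = 325, so p* = €25 and q* = 395.
With the tax collected from sellers, supply shifts: qs = 7(p − 13) + 220.
Solving gives q = 353 with buyers paying €32 and sellers receiving €19 (the €13 wedge).
ΔCS is the trapezoid between Q = 353 and Q = 395 of height €7: ½ · (395 + 353) · 7 = €2618.

Consumer surplus falls by €2618 thousand.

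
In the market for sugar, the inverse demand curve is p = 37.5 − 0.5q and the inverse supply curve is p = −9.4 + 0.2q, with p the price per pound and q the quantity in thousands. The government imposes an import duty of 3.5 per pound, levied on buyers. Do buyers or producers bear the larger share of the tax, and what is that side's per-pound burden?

Buyers bear the larger share: 2.5 per pound.

Inverting to q(p) form: qd = 75 − 2p; qs = 5p + 47.
Without the tax, 75 − 2p = 5p + 47 gives 7p = 28, so p* = 4 and q* = 67.
With the tax collected from buyers, demand (in seller-price terms) shifts: qd = 75 − 2(p + 3.5).
Solving gives q = 62 with buyers paying 6.5 and producers receiving 3 (the 3.5 wedge).
Per-pound burden: buyers 2.5, producers 1.
Buyers take the larger share because demand is less price-elastic here (demand slope 2 vs supply slope 5).
The less price-elastic side of the market bears the larger share of a per-unit tax.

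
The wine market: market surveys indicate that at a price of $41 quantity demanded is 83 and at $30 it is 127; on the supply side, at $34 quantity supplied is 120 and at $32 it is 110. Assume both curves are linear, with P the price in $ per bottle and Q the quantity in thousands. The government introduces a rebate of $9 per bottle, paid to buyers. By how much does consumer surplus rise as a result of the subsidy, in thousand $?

Consumer surplus rises by $625 thousand.

Demand slope: (127 − 83)/(30 − 41) = -4, so Qd = 247 − 4P.
Supply slope: (110 − 120)/(32 − 34) = 5, so Qs = 5P − 50.
Before the subsidy: set 247 − 4P = 5P − 50 → P* = $33, Q* = 115.
With a per-unit subsidy paid to buyers, each effectively pays P − 9, so demand becomes Qd = 247 − 4(P − 9).
New equilibrium: buyers pay $28, producers receive $37, Q = 135. (Wedge: Pb − Ps = −9.)
ΔCS is the trapezoid between Q = 135 and Q = 115 of height $5: ½ · (115 + 135) · 5 = $625.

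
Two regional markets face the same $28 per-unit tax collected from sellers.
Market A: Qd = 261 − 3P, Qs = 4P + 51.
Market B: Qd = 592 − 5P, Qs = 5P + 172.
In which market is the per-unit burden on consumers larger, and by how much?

Market A, by $2.

Market A: pre-tax P* = $30, Q* = 171; post-tax Q = 123; per-unit burden on consumers = $16.
Market B: pre-tax P* = $42, Q* = 382; post-tax Q = 312; per-unit burden on consumers = $14.
Difference: $16 vs $14 → market A is larger by $2.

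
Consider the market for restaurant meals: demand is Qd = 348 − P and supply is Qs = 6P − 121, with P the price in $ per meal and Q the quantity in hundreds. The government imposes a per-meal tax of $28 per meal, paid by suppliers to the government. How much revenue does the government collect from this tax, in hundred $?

Tax revenue = $7196 hundred.

Without the tax, 348 − P = 6P − 121 gives 7P = 469, so P* = $67 and Q* = 281.
With the tax collected from suppliers, supply shifts: Qs = 6(P − 28) − 121.
Solving gives Q = 257 with consumers paying $91 and suppliers receiving $63 (the $28 wedge).
Revenue = t · Q = 28 · 257 = $7196.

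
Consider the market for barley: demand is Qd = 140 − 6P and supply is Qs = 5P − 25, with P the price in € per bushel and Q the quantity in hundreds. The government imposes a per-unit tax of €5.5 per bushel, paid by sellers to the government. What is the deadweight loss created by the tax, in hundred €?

Before the tax: set 140 − 6P = 5P − 25 → P* = €15, Q* = 50.
With the tax collected from sellers, supply shifts: Qs = 5(P − 5.5) − 25.
Solving gives Q = 35 with buyers paying €17.5 and sellers receiving €12 (the €5.5 wedge).
Quantity falls by |ΔQ| = |50 − 35| = 15.
DWL = ½ · t · |ΔQ| = ½ · 5.5 · 15 = €41.25.

Deadweight loss = €41.25 hundred.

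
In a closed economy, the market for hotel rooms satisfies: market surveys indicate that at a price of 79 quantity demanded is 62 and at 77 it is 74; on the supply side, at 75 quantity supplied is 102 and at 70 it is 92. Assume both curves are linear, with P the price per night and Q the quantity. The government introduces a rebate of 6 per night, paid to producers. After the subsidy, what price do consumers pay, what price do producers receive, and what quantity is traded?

Consumers pay 71.5; producers receive 77.5; quantity = 107.

Demand slope: (74 − 62)/(77 − 79) = -6, so Qd = 536 − 6P.
Supply slope: (92 − 102)/(70 − 75) = 2, so Qs = 2P − 48.
Without the subsidy, 536 − 6P = 2P − 48 gives 8P = 584, so P* = 73 and Q* = 98.
With a per-unit subsidy paid to producers, each receives P + 6 per unit sold, so supply becomes Qs = 2(P + 6) − 48.
New equilibrium: consumers pay 71.5, producers receive 77.5, Q = 107. (Wedge: Pb − Ps = −6.)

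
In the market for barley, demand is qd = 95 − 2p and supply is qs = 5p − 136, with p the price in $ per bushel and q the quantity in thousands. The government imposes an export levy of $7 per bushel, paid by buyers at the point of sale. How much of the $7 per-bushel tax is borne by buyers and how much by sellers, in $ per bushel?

Buyers bear $5 per bushel; sellers bear $2 per bushel.

Before the tax: set 95 − 2p = 5p − 136 → p* = $33, q* = 29.
With the tax collected from buyers, demand (in seller-price terms) shifts: qd = 95 − 2(p + 7).
Solving gives q = 19 with buyers paying $38 and sellers receiving $31 (the $7 wedge).
Burden on buyers: $5; on sellers: $2. (They sum to $7.)
The less price-elastic side of the market bears the larger share of a per-unit tax.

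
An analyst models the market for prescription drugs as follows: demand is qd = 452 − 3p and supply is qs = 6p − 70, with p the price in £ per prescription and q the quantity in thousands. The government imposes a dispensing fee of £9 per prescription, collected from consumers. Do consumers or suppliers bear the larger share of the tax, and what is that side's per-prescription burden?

Consumers bear the larger share: £6 per prescription.

Without the tax, 452 − 3p = 6p − 70 gives 9p = 522, so p* = £58 and q* = 278.
With the tax collected from consumers, demand (in seller-price terms) shifts: qd = 452 − 3(p + 9).
New equilibrium: consumers pay £64, suppliers receive £55, q = 260. (Wedge: pb − ps = 9.)
Per-prescription burden: consumers £6, suppliers £3.
Consumers take the larger share because demand is less price-elastic here (demand slope 3 vs supply slope 6).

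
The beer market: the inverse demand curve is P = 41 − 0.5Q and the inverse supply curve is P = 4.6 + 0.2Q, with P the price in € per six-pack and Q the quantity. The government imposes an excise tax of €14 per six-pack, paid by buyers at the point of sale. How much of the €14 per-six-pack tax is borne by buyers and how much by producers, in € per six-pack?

Inverting to Q(P) form: Qd = 82 − 2P; Qs = 5P − 23.
Without the tax, 82 − 2P = 5P − 23 gives 7P = 105, so P* = €15 and Q* = 52.
With the tax collected from buyers, demand (in seller-price terms) shifts: Qd = 82 − 2(P + 14).
Solving gives Q = 32 with buyers paying €25 and producers receiving €11 (the €14 wedge).
Burden on buyers: €10; on producers: €4. (They sum to €14.)

Buyers bear €10 per six-pack; producers bear €4 per six-pack.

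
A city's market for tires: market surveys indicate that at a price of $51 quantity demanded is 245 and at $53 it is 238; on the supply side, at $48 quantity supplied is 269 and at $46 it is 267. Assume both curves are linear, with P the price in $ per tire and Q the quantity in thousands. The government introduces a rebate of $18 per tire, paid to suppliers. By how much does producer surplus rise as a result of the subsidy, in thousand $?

Producer surplus rises by $3822 thousand.

Demand slope: (238 − 245)/(53 − 51) = -3.5, so Qd = 423.5 − 3.5P.
Supply slope: (267 − 269)/(46 − 48) = 1, so Qs = P + 221.
Without the subsidy, 423.5 − 3.5P = P + 221 gives 4.5P = 202.5, so P* = $45 and Q* = 266.
With a per-unit subsidy paid to suppliers, each receives P + 18 per unit sold, so supply becomes Qs = (P + 18) + 221.
Solving gives Q = 280 with consumers paying $41 and suppliers receiving $59 (the $18 wedge).
ΔPS is the trapezoid between Q = 280 and Q = 266 of height $14: ½ · (266 + 280) · 14 = $3822.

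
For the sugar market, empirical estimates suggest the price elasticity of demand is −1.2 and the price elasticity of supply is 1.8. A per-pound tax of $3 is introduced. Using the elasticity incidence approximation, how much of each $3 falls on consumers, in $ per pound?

Consumers bear ≈ $1.8 per pound.

Incidence ratio: consumers' share ≈ εs / (εs + |εd|) = 1.8 / (1.8 + 1.2) = 0.6.
So consumers bear ≈ 0.6 × $3 = $1.8; sellers bear $1.2.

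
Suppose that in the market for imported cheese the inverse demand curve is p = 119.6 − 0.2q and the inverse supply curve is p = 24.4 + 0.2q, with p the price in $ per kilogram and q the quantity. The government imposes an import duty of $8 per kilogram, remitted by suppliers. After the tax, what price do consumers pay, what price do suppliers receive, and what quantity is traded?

Rewrite in direct form: qd = 598 − 5p and qs = 5p − 122.
Without the tax, 598 − 5p = 5p − 122 gives 10p = 720, so p* = $72 and q* = 238.
With the tax collected from suppliers, supply shifts: qs = 5(p − 8) − 122.
Solving gives q = 218 with consumers paying $76 and suppliers receiving $68 (the $8 wedge).
The less price-elastic side of the market bears the larger share of a per-unit tax.

Consumers pay $76; suppliers receive $68; quantity = 218.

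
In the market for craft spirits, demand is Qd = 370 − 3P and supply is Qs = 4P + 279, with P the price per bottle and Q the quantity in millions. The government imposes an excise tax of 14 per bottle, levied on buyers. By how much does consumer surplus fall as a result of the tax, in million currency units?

Without the tax, 370 − 3P = 4P + 279 gives 7P = 91, so P* = 13 and Q* = 331.
With the tax collected from buyers, demand (in seller-price terms) shifts: Qd = 370 − 3(P + 14).
Solving gives Q = 307 with buyers paying 21 and producers receiving 7 (the 14 wedge).
ΔCS is the trapezoid between Q = 307 and Q = 331 of height 8: ½ · (331 + 307) · 8 = 2552.

Consumer surplus falls by 2552 million.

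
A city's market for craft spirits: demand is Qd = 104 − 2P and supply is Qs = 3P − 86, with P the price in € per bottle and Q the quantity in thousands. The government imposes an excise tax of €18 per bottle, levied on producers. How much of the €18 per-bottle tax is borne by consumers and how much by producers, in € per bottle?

Consumers bear €10.8 per bottle; producers bear €7.2 per bottle.

Without the tax, 104 − 2P = 3P − 86 gives 5P = 190, so P* = €38 and Q* = 28.
With the tax collected from producers, supply shifts: Qs = 3(P − 18) − 86.
New equilibrium: consumers pay €48.8, producers receive €30.8, Q = 6.4. (Wedge: Pb − Ps = 18.)
Burden on consumers: €10.8; on producers: €7.2. (They sum to €18.)
The less price-elastic side of the market bears the larger share of a per-unit tax.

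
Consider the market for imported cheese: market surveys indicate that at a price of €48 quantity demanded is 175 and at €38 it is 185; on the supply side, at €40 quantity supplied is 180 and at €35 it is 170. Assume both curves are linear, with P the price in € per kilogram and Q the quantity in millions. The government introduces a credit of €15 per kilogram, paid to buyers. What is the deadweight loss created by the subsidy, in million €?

Deadweight loss = €75 million.

Demand slope: (185 − 175)/(38 − 48) = -1, so Qd = 223 − P.
Supply slope: (170 − 180)/(35 − 40) = 2, so Qs = 2P + 100.
Without the subsidy, 223 − P = 2P + 100 gives 3P = 123, so P* = €41 and Q* = 182.
With a per-unit subsidy paid to buyers, each effectively pays P − 15, so demand becomes Qd = 223 − (P − 15).
New equilibrium: buyers pay €31, producers receive €46, Q = 192. (Wedge: Pb − Ps = −15.)
Quantity rises by |ΔQ| = |182 − 192| = 10.
DWL = ½ · t · |ΔQ| = ½ · 15 · 10 = €75.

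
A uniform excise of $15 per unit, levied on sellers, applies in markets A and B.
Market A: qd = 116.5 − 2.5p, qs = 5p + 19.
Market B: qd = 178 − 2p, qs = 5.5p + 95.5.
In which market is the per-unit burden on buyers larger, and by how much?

Market A: pre-tax p* = $13, q* = 84; post-tax q = 59; per-unit burden on buyers = $10.
Market B: pre-tax p* = $11, q* = 156; post-tax q = 134; per-unit burden on buyers = $11.
Difference: $10 vs $11 → market B is larger by $1.

Market B, by $1.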